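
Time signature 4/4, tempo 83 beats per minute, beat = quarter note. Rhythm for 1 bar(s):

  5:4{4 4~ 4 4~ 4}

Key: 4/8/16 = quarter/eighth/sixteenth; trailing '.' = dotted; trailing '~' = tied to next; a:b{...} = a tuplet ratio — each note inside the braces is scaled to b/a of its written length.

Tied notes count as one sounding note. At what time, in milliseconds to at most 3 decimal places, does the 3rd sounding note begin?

note 3 onset = 12/5b = 1734.94ms

1. 0.0ms @ 0 + 578.313ms (4/5)
2. 578.313ms @ 4/5 + 1156.627ms (8/5)
3. 1734.94ms @ 12/5 + 1156.627ms (8/5)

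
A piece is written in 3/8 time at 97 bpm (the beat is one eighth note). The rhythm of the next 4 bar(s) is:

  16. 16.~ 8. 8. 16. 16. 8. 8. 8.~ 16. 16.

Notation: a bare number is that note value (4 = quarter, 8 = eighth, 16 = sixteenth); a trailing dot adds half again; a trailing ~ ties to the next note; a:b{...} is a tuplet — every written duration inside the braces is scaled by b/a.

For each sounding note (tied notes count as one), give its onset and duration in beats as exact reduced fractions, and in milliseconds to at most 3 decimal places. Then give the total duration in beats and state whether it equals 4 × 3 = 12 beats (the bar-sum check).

1) 0.0ms=0b +463.918ms=3/4b
2) 463.918ms=3/4b +1391.753ms=9/4b
3) 1855.67ms=3b +927.835ms=3/2b
4) 2783.505ms=9/2b +463.918ms=3/4b
5) 3247.423ms=21/4b +463.918ms=3/4b
6) 3711.34ms=6b +927.835ms=3/2b
7) 4639.175ms=15/2b +927.835ms=3/2b
8) 5567.01ms=9b +1391.753ms=9/4b
9) 6958.763ms=45/4b +463.918ms=3/4b
Σ=12b of 12 (97bpm 3/8) — PASS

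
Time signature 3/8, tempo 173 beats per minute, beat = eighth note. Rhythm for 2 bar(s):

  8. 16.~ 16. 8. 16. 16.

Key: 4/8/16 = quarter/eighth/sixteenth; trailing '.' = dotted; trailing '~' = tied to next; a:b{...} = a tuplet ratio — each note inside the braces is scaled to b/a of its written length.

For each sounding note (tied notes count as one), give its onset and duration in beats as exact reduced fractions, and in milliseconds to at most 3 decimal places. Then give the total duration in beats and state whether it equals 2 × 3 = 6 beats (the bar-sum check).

1) 0.0ms=0b +520.231ms=3/2b
2) 520.231ms=3/2b +520.231ms=3/2b
3) 1040.462ms=3b +520.231ms=3/2b
4) 1560.694ms=9/2b +260.116ms=3/4b
5) 1820.809ms=21/4b +260.116ms=3/4b
Σ=6b of 6 (173bpm 3/8) — PASS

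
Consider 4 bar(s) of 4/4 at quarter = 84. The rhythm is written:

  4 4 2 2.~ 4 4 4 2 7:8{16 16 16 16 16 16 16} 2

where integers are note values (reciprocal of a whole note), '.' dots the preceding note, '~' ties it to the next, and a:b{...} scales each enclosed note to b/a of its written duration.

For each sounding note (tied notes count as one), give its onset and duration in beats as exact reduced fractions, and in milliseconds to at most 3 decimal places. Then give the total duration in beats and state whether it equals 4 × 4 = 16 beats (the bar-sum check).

1) 0.0ms=0b +714.286ms=1b
2) 714.286ms=1b +714.286ms=1b
3) 1428.571ms=2b +1428.571ms=2b
4) 2857.143ms=4b +2857.143ms=4b
5) 5714.286ms=8b +714.286ms=1b
6) 6428.571ms=9b +714.286ms=1b
7) 7142.857ms=10b +1428.571ms=2b
8) 8571.429ms=12b +204.082ms=2/7b
9) 8775.51ms=86/7b +204.082ms=2/7b
10) 8979.592ms=88/7b +204.082ms=2/7b
11) 9183.673ms=90/7b +204.082ms=2/7b
12) 9387.755ms=92/7b +204.082ms=2/7b
13) 9591.837ms=94/7b +204.082ms=2/7b
14) 9795.918ms=96/7b +204.082ms=2/7b
15) 10000.0ms=14b +1428.571ms=2b
Σ=16b of 16 (84bpm 4/4) — PASS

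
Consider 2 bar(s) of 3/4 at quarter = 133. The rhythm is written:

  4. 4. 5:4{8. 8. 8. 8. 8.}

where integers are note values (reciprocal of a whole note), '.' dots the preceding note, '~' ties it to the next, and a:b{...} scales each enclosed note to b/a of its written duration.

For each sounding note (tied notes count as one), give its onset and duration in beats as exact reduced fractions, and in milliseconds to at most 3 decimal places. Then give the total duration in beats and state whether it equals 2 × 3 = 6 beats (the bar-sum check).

1) 0.0ms=0b +676.692ms=3/2b
2) 676.692ms=3/2b +676.692ms=3/2b
3) 1353.383ms=3b +270.677ms=3/5b
4) 1624.06ms=18/5b +270.677ms=3/5b
5) 1894.737ms=21/5b +270.677ms=3/5b
6) 2165.414ms=24/5b +270.677ms=3/5b
7) 2436.09ms=27/5b +270.677ms=3/5b
Σ=6b of 6 (133bpm 3/4) — PASS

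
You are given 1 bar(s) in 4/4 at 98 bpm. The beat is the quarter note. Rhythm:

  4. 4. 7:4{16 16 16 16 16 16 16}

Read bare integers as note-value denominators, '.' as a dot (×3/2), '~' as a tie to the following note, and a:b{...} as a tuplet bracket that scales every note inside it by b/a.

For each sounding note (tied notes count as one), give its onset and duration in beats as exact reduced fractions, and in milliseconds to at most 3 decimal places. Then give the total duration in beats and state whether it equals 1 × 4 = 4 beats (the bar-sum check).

1) 0.0ms=0b +918.367ms=3/2b
2) 918.367ms=3/2b +918.367ms=3/2b
3) 1836.735ms=3b +87.464ms=1/7b
4) 1924.198ms=22/7b +87.464ms=1/7b
5) 2011.662ms=23/7b +87.464ms=1/7b
6) 2099.125ms=24/7b +87.464ms=1/7b
7) 2186.589ms=25/7b +87.464ms=1/7b
8) 2274.052ms=26/7b +87.464ms=1/7b
9) 2361.516ms=27/7b +87.464ms=1/7b
Σ=4b of 4 (98bpm 4/4) — PASS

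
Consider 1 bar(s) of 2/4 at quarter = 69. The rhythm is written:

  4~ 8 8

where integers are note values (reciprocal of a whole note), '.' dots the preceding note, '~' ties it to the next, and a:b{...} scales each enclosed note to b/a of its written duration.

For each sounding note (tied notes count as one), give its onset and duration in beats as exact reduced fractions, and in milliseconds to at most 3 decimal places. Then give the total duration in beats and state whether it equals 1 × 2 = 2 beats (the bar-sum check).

1) 0.0ms=0b +1304.348ms=3/2b
2) 1304.348ms=3/2b +434.783ms=1/2b
Σ=2b of 2 (69bpm 2/4) — PASS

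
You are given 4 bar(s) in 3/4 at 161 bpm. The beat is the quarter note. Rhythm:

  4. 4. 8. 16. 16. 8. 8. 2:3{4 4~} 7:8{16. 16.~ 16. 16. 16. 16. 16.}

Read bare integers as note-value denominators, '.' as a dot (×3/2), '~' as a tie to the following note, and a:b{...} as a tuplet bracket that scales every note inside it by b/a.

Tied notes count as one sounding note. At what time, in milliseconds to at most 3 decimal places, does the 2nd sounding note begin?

1. 0.0ms @ 0 + 559.006ms (3/2)
2. 559.006ms @ 3/2 + 559.006ms (3/2)
3. 1118.012ms @ 3 + 279.503ms (3/4)
4. 1397.516ms @ 15/4 + 139.752ms (3/8)
5. 1537.267ms @ 33/8 + 139.752ms (3/8)
6. 1677.019ms @ 9/2 + 279.503ms (3/4)
7. 1956.522ms @ 21/4 + 279.503ms (3/4)
8. 2236.025ms @ 6 + 559.006ms (3/2)
9. 2795.031ms @ 15/2 + 718.722ms (27/14)
10. 3513.753ms @ 66/7 + 319.432ms (6/7)
11. 3833.185ms @ 72/7 + 159.716ms (3/7)
12. 3992.902ms @ 75/7 + 159.716ms (3/7)
13. 4152.618ms @ 78/7 + 159.716ms (3/7)
14. 4312.334ms @ 81/7 + 159.716ms (3/7)

note 2 onset = 3/2b = 559.006ms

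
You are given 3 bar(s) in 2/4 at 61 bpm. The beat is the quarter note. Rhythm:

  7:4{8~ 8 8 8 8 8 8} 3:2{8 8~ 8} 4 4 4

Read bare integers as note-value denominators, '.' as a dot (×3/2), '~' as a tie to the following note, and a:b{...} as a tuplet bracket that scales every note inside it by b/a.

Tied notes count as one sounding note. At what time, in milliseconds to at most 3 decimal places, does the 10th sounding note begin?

1. 0.0ms @ 0 + 562.061ms (4/7)
2. 562.061ms @ 4/7 + 281.03ms (2/7)
3. 843.091ms @ 6/7 + 281.03ms (2/7)
4. 1124.122ms @ 8/7 + 281.03ms (2/7)
5. 1405.152ms @ 10/7 + 281.03ms (2/7)
6. 1686.183ms @ 12/7 + 281.03ms (2/7)
7. 1967.213ms @ 2 + 327.869ms (1/3)
8. 2295.082ms @ 7/3 + 655.738ms (2/3)
9. 2950.82ms @ 3 + 983.607ms (1)
10. 3934.426ms @ 4 + 983.607ms (1)
11. 4918.033ms @ 5 + 983.607ms (1)

note 10 onset = 4b = 3934.426ms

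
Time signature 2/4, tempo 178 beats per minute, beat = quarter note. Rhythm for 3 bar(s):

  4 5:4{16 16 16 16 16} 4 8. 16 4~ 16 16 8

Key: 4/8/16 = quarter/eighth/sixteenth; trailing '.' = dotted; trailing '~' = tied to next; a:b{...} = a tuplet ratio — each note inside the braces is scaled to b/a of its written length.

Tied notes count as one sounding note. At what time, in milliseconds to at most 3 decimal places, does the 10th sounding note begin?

note 10 onset = 4b = 1348.315ms

1. 0.0ms @ 0 + 337.079ms (1)
2. 337.079ms @ 1 + 67.416ms (1/5)
3. 404.494ms @ 6/5 + 67.416ms (1/5)
4. 471.91ms @ 7/5 + 67.416ms (1/5)
5. 539.326ms @ 8/5 + 67.416ms (1/5)
6. 606.742ms @ 9/5 + 67.416ms (1/5)
7. 674.157ms @ 2 + 337.079ms (1)
8. 1011.236ms @ 3 + 252.809ms (3/4)
9. 1264.045ms @ 15/4 + 84.27ms (1/4)
10. 1348.315ms @ 4 + 421.348ms (5/4)
11. 1769.663ms @ 21/4 + 84.27ms (1/4)
12. 1853.933ms @ 11/2 + 168.539ms (1/2)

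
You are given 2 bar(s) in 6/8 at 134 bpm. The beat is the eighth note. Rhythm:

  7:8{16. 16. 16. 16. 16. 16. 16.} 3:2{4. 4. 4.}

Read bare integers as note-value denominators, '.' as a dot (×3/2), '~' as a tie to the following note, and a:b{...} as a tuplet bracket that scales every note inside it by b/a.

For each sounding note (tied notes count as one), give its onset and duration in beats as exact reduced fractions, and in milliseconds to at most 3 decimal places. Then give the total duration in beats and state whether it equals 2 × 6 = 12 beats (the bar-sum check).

1) 0.0ms=0b +383.795ms=6/7b
2) 383.795ms=6/7b +383.795ms=6/7b
3) 767.591ms=12/7b +383.795ms=6/7b
4) 1151.386ms=18/7b +383.795ms=6/7b
5) 1535.181ms=24/7b +383.795ms=6/7b
6) 1918.977ms=30/7b +383.795ms=6/7b
7) 2302.772ms=36/7b +383.795ms=6/7b
8) 2686.567ms=6b +895.522ms=2b
9) 3582.09ms=8b +895.522ms=2b
10) 4477.612ms=10b +895.522ms=2b
Σ=12b of 12 (134bpm 6/8) — PASS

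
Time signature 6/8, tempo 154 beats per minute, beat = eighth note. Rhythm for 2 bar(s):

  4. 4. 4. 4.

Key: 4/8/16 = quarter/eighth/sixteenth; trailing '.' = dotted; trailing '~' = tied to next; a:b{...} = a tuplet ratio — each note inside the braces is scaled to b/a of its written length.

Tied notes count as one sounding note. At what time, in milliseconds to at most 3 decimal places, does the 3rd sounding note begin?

note 3 onset = 6b = 2337.662ms

1. 0.0ms @ 0 + 1168.831ms (3)
2. 1168.831ms @ 3 + 1168.831ms (3)
3. 2337.662ms @ 6 + 1168.831ms (3)
4. 3506.494ms @ 9 + 1168.831ms (3)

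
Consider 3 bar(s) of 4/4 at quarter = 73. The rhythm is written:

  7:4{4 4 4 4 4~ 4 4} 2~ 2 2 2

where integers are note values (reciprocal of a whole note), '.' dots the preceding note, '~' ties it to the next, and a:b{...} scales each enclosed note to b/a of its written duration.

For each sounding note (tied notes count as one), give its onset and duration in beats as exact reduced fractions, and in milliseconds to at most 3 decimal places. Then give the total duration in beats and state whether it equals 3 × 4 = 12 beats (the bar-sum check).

1) 0.0ms=0b +469.667ms=4/7b
2) 469.667ms=4/7b +469.667ms=4/7b
3) 939.335ms=8/7b +469.667ms=4/7b
4) 1409.002ms=12/7b +469.667ms=4/7b
5) 1878.669ms=16/7b +939.335ms=8/7b
6) 2818.004ms=24/7b +469.667ms=4/7b
7) 3287.671ms=4b +3287.671ms=4b
8) 6575.342ms=8b +1643.836ms=2b
9) 8219.178ms=10b +1643.836ms=2b
Σ=12b of 12 (73bpm 4/4) — PASS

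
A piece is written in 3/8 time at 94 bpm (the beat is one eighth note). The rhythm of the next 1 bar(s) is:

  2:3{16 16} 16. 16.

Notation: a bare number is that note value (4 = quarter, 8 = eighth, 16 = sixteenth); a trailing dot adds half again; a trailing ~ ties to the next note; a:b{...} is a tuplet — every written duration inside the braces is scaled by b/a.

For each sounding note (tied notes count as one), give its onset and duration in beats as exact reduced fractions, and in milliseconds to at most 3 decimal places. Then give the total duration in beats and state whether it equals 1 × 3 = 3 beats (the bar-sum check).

1) 0.0ms=0b +478.723ms=3/4b
2) 478.723ms=3/4b +478.723ms=3/4b
3) 957.447ms=3/2b +478.723ms=3/4b
4) 1436.17ms=9/4b +478.723ms=3/4b
Σ=3b of 3 (94bpm 3/8) — PASS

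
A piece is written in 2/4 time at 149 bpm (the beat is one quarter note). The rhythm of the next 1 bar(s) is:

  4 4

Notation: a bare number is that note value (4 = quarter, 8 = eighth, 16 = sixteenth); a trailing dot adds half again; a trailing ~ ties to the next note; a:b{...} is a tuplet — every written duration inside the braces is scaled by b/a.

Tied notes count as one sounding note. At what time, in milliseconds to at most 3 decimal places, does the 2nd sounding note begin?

1. 0.0ms @ 0 + 402.685ms (1)
2. 402.685ms @ 1 + 402.685ms (1)

note 2 onset = 1b = 402.685ms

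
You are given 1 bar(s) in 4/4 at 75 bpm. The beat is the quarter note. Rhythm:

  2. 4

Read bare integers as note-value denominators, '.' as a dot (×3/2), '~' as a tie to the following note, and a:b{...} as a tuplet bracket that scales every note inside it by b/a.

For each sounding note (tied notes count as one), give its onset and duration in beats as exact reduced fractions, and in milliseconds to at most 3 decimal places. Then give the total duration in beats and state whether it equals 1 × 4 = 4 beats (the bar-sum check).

1) 0.0ms=0b +2400.0ms=3b
2) 2400.0ms=3b +800.0ms=1b
Σ=4b of 4 (75bpm 4/4) — PASS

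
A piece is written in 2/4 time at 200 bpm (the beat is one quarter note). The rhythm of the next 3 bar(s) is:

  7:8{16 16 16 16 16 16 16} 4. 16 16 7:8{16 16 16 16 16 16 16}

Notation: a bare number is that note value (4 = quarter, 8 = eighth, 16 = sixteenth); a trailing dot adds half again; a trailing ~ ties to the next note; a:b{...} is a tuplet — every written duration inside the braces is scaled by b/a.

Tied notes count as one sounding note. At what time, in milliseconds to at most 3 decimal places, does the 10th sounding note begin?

note 10 onset = 15/4b = 1125.0ms

1. 0.0ms @ 0 + 85.714ms (2/7)
2. 85.714ms @ 2/7 + 85.714ms (2/7)
3. 171.429ms @ 4/7 + 85.714ms (2/7)
4. 257.143ms @ 6/7 + 85.714ms (2/7)
5. 342.857ms @ 8/7 + 85.714ms (2/7)
6. 428.571ms @ 10/7 + 85.714ms (2/7)
7. 514.286ms @ 12/7 + 85.714ms (2/7)
8. 600.0ms @ 2 + 450.0ms (3/2)
9. 1050.0ms @ 7/2 + 75.0ms (1/4)
10. 1125.0ms @ 15/4 + 75.0ms (1/4)
11. 1200.0ms @ 4 + 85.714ms (2/7)
12. 1285.714ms @ 30/7 + 85.714ms (2/7)
13. 1371.429ms @ 32/7 + 85.714ms (2/7)
14. 1457.143ms @ 34/7 + 85.714ms (2/7)
15. 1542.857ms @ 36/7 + 85.714ms (2/7)
16. 1628.571ms @ 38/7 + 85.714ms (2/7)
17. 1714.286ms @ 40/7 + 85.714ms (2/7)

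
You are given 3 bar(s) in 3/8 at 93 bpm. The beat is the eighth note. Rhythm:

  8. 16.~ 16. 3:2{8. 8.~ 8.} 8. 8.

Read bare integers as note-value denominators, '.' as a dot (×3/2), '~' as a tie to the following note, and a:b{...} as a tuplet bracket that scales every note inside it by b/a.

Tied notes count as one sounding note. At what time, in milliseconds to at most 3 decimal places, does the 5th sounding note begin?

1. 0.0ms @ 0 + 967.742ms (3/2)
2. 967.742ms @ 3/2 + 967.742ms (3/2)
3. 1935.484ms @ 3 + 645.161ms (1)
4. 2580.645ms @ 4 + 1290.323ms (2)
5. 3870.968ms @ 6 + 967.742ms (3/2)
6. 4838.71ms @ 15/2 + 967.742ms (3/2)

note 5 onset = 6b = 3870.968ms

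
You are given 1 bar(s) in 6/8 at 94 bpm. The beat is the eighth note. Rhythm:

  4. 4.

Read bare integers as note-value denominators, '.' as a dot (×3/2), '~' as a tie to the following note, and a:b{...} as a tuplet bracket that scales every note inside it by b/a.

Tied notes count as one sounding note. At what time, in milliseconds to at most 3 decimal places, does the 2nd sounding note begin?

1. 0.0ms @ 0 + 1914.894ms (3)
2. 1914.894ms @ 3 + 1914.894ms (3)

note 2 onset = 3b = 1914.894ms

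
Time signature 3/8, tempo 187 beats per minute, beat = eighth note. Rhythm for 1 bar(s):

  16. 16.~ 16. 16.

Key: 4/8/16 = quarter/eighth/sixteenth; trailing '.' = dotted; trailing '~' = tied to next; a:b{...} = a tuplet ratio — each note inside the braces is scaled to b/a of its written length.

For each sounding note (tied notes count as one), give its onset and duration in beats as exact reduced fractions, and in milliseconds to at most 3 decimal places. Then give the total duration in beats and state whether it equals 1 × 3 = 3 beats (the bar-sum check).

1) 0.0ms=0b +240.642ms=3/4b
2) 240.642ms=3/4b +481.283ms=3/2b
3) 721.925ms=9/4b +240.642ms=3/4b
Σ=3b of 3 (187bpm 3/8) — PASS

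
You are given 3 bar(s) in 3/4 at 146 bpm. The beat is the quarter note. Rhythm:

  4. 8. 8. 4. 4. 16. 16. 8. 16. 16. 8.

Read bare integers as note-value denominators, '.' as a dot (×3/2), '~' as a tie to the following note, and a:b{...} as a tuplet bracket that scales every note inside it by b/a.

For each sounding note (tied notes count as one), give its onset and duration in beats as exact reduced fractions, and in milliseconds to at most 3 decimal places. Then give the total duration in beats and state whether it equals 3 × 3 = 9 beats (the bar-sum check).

1) 0.0ms=0b +616.438ms=3/2b
2) 616.438ms=3/2b +308.219ms=3/4b
3) 924.658ms=9/4b +308.219ms=3/4b
4) 1232.877ms=3b +616.438ms=3/2b
5) 1849.315ms=9/2b +616.438ms=3/2b
6) 2465.753ms=6b +154.11ms=3/8b
7) 2619.863ms=51/8b +154.11ms=3/8b
8) 2773.973ms=27/4b +308.219ms=3/4b
9) 3082.192ms=15/2b +154.11ms=3/8b
10) 3236.301ms=63/8b +154.11ms=3/8b
11) 3390.411ms=33/4b +308.219ms=3/4b
Σ=9b of 9 (146bpm 3/4) — PASS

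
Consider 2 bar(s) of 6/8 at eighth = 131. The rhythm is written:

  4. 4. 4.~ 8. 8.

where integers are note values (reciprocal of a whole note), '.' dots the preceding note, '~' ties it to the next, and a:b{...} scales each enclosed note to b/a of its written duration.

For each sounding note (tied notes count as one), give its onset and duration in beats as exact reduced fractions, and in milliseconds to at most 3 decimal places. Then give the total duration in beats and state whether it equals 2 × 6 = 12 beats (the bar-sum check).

1) 0.0ms=0b +1374.046ms=3b
2) 1374.046ms=3b +1374.046ms=3b
3) 2748.092ms=6b +2061.069ms=9/2b
4) 4809.16ms=21/2b +687.023ms=3/2b
Σ=12b of 12 (131bpm 6/8) — PASS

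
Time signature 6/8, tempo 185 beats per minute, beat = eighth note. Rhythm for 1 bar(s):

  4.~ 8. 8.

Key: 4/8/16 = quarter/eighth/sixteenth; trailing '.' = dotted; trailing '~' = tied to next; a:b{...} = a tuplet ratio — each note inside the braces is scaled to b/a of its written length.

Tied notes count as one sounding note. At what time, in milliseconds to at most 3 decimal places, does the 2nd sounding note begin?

1. 0.0ms @ 0 + 1459.459ms (9/2)
2. 1459.459ms @ 9/2 + 486.486ms (3/2)

note 2 onset = 9/2b = 1459.459ms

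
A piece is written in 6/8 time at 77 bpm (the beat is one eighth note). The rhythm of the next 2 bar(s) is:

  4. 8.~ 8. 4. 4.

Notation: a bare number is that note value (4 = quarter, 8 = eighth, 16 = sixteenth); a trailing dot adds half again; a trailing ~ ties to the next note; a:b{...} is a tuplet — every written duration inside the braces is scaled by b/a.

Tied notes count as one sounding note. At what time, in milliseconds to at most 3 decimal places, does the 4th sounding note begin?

note 4 onset = 9b = 7012.987ms

1. 0.0ms @ 0 + 2337.662ms (3)
2. 2337.662ms @ 3 + 2337.662ms (3)
3. 4675.325ms @ 6 + 2337.662ms (3)
4. 7012.987ms @ 9 + 2337.662ms (3)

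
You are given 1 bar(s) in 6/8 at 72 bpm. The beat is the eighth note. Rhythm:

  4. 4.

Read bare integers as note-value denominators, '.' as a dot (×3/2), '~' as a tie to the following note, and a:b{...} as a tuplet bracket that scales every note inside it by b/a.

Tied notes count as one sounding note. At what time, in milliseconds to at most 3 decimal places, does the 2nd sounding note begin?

note 2 onset = 3b = 2500.0ms

1. 0.0ms @ 0 + 2500.0ms (3)
2. 2500.0ms @ 3 + 2500.0ms (3)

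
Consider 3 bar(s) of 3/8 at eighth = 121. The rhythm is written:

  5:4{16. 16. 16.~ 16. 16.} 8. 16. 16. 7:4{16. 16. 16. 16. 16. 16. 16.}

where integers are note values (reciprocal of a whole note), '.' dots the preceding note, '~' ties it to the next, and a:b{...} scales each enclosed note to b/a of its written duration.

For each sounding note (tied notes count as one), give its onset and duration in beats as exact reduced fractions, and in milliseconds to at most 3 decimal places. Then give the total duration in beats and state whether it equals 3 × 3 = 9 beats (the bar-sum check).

1) 0.0ms=0b +297.521ms=3/5b
2) 297.521ms=3/5b +297.521ms=3/5b
3) 595.041ms=6/5b +595.041ms=6/5b
4) 1190.083ms=12/5b +297.521ms=3/5b
5) 1487.603ms=3b +743.802ms=3/2b
6) 2231.405ms=9/2b +371.901ms=3/4b
7) 2603.306ms=21/4b +371.901ms=3/4b
8) 2975.207ms=6b +212.515ms=3/7b
9) 3187.721ms=45/7b +212.515ms=3/7b
10) 3400.236ms=48/7b +212.515ms=3/7b
11) 3612.751ms=51/7b +212.515ms=3/7b
12) 3825.266ms=54/7b +212.515ms=3/7b
13) 4037.78ms=57/7b +212.515ms=3/7b
14) 4250.295ms=60/7b +212.515ms=3/7b
Σ=9b of 9 (121bpm 3/8) — PASS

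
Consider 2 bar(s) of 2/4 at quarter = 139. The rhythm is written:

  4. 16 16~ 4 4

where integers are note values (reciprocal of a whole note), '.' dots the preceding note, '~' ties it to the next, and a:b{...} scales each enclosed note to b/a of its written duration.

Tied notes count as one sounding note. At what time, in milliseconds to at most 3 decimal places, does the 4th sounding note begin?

note 4 onset = 3b = 1294.964ms

1. 0.0ms @ 0 + 647.482ms (3/2)
2. 647.482ms @ 3/2 + 107.914ms (1/4)
3. 755.396ms @ 7/4 + 539.568ms (5/4)
4. 1294.964ms @ 3 + 431.655ms (1)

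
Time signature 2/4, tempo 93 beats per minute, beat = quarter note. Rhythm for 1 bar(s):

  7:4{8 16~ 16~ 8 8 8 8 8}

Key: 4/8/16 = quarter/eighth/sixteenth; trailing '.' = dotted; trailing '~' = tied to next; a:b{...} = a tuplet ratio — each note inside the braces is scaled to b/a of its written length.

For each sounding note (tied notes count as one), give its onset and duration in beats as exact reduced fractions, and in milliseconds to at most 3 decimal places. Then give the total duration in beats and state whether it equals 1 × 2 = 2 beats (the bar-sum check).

1) 0.0ms=0b +184.332ms=2/7b
2) 184.332ms=2/7b +368.664ms=4/7b
3) 552.995ms=6/7b +184.332ms=2/7b
4) 737.327ms=8/7b +184.332ms=2/7b
5) 921.659ms=10/7b +184.332ms=2/7b
6) 1105.991ms=12/7b +184.332ms=2/7b
Σ=2b of 2 (93bpm 2/4) — PASS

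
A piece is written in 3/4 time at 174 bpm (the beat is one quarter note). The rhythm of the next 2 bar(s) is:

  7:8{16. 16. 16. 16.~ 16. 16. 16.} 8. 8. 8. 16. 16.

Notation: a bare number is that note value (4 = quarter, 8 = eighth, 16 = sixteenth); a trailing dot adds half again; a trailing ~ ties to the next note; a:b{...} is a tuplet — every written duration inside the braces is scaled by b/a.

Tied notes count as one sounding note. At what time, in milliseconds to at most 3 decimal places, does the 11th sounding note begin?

1. 0.0ms @ 0 + 147.783ms (3/7)
2. 147.783ms @ 3/7 + 147.783ms (3/7)
3. 295.567ms @ 6/7 + 147.783ms (3/7)
4. 443.35ms @ 9/7 + 295.567ms (6/7)
5. 738.916ms @ 15/7 + 147.783ms (3/7)
6. 886.7ms @ 18/7 + 147.783ms (3/7)
7. 1034.483ms @ 3 + 258.621ms (3/4)
8. 1293.103ms @ 15/4 + 258.621ms (3/4)
9. 1551.724ms @ 9/2 + 258.621ms (3/4)
10. 1810.345ms @ 21/4 + 129.31ms (3/8)
11. 1939.655ms @ 45/8 + 129.31ms (3/8)

note 11 onset = 45/8b = 1939.655ms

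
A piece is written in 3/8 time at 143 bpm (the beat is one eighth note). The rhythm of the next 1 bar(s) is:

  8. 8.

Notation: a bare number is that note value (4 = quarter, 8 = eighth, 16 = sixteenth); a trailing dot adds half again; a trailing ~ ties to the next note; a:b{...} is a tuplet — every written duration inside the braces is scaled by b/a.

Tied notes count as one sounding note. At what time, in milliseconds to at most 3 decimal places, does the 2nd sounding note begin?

note 2 onset = 3/2b = 629.371ms

1. 0.0ms @ 0 + 629.371ms (3/2)
2. 629.371ms @ 3/2 + 629.371ms (3/2)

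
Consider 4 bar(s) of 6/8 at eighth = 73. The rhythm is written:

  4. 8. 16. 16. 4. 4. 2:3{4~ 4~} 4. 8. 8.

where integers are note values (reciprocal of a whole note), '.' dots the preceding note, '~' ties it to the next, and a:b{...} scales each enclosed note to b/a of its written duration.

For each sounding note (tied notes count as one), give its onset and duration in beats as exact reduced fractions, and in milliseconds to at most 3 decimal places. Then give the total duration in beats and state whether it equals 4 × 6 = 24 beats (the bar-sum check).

1) 0.0ms=0b +2465.753ms=3b
2) 2465.753ms=3b +1232.877ms=3/2b
3) 3698.63ms=9/2b +616.438ms=3/4b
4) 4315.068ms=21/4b +616.438ms=3/4b
5) 4931.507ms=6b +2465.753ms=3b
6) 7397.26ms=9b +2465.753ms=3b
7) 9863.014ms=12b +7397.26ms=9b
8) 17260.274ms=21b +1232.877ms=3/2b
9) 18493.151ms=45/2b +1232.877ms=3/2b
Σ=24b of 24 (73bpm 6/8) — PASS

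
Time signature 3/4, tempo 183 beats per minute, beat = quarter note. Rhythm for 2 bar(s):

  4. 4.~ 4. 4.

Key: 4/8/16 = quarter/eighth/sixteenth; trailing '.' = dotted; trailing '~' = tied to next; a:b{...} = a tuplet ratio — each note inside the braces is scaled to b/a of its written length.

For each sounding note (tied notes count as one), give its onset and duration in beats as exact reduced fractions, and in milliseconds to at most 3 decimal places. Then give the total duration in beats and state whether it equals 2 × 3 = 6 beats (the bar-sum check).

1) 0.0ms=0b +491.803ms=3/2b
2) 491.803ms=3/2b +983.607ms=3b
3) 1475.41ms=9/2b +491.803ms=3/2b
Σ=6b of 6 (183bpm 3/4) — PASS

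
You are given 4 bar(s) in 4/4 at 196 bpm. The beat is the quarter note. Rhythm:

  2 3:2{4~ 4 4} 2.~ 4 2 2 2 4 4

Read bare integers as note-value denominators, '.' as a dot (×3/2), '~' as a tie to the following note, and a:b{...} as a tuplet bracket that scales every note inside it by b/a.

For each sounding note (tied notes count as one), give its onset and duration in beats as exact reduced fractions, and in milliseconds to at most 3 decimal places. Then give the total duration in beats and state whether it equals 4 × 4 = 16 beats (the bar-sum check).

1) 0.0ms=0b +612.245ms=2b
2) 612.245ms=2b +408.163ms=4/3b
3) 1020.408ms=10/3b +204.082ms=2/3b
4) 1224.49ms=4b +1224.49ms=4b
5) 2448.98ms=8b +612.245ms=2b
6) 3061.224ms=10b +612.245ms=2b
7) 3673.469ms=12b +612.245ms=2b
8) 4285.714ms=14b +306.122ms=1b
9) 4591.837ms=15b +306.122ms=1b
Σ=16b of 16 (196bpm 4/4) — PASS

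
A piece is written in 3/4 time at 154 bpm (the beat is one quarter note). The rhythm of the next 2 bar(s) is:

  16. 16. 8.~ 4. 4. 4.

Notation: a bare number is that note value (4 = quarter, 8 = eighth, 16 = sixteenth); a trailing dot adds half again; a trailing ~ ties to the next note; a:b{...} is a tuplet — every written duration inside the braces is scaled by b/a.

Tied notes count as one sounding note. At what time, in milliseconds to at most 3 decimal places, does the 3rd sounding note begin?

note 3 onset = 3/4b = 292.208ms

1. 0.0ms @ 0 + 146.104ms (3/8)
2. 146.104ms @ 3/8 + 146.104ms (3/8)
3. 292.208ms @ 3/4 + 876.623ms (9/4)
4. 1168.831ms @ 3 + 584.416ms (3/2)
5. 1753.247ms @ 9/2 + 584.416ms (3/2)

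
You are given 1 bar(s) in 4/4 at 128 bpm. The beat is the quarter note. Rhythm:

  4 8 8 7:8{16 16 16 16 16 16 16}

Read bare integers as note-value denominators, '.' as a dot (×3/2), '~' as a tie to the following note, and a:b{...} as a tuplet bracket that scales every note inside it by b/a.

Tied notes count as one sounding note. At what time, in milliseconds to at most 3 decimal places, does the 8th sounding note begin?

note 8 onset = 22/7b = 1473.214ms

1. 0.0ms @ 0 + 468.75ms (1)
2. 468.75ms @ 1 + 234.375ms (1/2)
3. 703.125ms @ 3/2 + 234.375ms (1/2)
4. 937.5ms @ 2 + 133.929ms (2/7)
5. 1071.429ms @ 16/7 + 133.929ms (2/7)
6. 1205.357ms @ 18/7 + 133.929ms (2/7)
7. 1339.286ms @ 20/7 + 133.929ms (2/7)
8. 1473.214ms @ 22/7 + 133.929ms (2/7)
9. 1607.143ms @ 24/7 + 133.929ms (2/7)
10. 1741.071ms @ 26/7 + 133.929ms (2/7)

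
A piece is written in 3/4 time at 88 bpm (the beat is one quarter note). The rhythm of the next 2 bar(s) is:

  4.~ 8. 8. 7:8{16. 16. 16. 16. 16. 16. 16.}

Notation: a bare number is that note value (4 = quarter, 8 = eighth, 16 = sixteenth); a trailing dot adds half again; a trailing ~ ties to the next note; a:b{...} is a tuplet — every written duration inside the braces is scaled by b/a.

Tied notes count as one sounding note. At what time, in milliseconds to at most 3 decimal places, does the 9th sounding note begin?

1. 0.0ms @ 0 + 1534.091ms (9/4)
2. 1534.091ms @ 9/4 + 511.364ms (3/4)
3. 2045.455ms @ 3 + 292.208ms (3/7)
4. 2337.662ms @ 24/7 + 292.208ms (3/7)
5. 2629.87ms @ 27/7 + 292.208ms (3/7)
6. 2922.078ms @ 30/7 + 292.208ms (3/7)
7. 3214.286ms @ 33/7 + 292.208ms (3/7)
8. 3506.494ms @ 36/7 + 292.208ms (3/7)
9. 3798.701ms @ 39/7 + 292.208ms (3/7)

note 9 onset = 39/7b = 3798.701ms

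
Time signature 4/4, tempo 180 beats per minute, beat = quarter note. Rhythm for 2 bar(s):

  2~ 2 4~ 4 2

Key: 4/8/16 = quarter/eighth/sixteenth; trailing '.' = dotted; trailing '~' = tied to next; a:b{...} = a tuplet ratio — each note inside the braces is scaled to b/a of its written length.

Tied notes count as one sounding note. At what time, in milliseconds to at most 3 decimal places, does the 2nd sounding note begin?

1. 0.0ms @ 0 + 1333.333ms (4)
2. 1333.333ms @ 4 + 666.667ms (2)
3. 2000.0ms @ 6 + 666.667ms (2)

note 2 onset = 4b = 1333.333ms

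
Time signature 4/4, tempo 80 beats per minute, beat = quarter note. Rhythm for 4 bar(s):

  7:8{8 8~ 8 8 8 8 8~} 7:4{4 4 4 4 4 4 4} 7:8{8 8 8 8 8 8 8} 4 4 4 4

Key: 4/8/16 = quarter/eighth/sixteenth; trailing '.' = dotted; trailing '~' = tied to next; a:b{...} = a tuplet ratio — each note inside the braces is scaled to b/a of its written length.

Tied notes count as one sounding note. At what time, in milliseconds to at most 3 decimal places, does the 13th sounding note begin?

1. 0.0ms @ 0 + 428.571ms (4/7)
2. 428.571ms @ 4/7 + 857.143ms (8/7)
3. 1285.714ms @ 12/7 + 428.571ms (4/7)
4. 1714.286ms @ 16/7 + 428.571ms (4/7)
5. 2142.857ms @ 20/7 + 428.571ms (4/7)
6. 2571.429ms @ 24/7 + 857.143ms (8/7)
7. 3428.571ms @ 32/7 + 428.571ms (4/7)
8. 3857.143ms @ 36/7 + 428.571ms (4/7)
9. 4285.714ms @ 40/7 + 428.571ms (4/7)
10. 4714.286ms @ 44/7 + 428.571ms (4/7)
11. 5142.857ms @ 48/7 + 428.571ms (4/7)
12. 5571.429ms @ 52/7 + 428.571ms (4/7)
13. 6000.0ms @ 8 + 428.571ms (4/7)
14. 6428.571ms @ 60/7 + 428.571ms (4/7)
15. 6857.143ms @ 64/7 + 428.571ms (4/7)
16. 7285.714ms @ 68/7 + 428.571ms (4/7)
17. 7714.286ms @ 72/7 + 428.571ms (4/7)
18. 8142.857ms @ 76/7 + 428.571ms (4/7)
19. 8571.429ms @ 80/7 + 428.571ms (4/7)
20. 9000.0ms @ 12 + 750.0ms (1)
21. 9750.0ms @ 13 + 750.0ms (1)
22. 10500.0ms @ 14 + 750.0ms (1)
23. 11250.0ms @ 15 + 750.0ms (1)

note 13 onset = 8b = 6000.0ms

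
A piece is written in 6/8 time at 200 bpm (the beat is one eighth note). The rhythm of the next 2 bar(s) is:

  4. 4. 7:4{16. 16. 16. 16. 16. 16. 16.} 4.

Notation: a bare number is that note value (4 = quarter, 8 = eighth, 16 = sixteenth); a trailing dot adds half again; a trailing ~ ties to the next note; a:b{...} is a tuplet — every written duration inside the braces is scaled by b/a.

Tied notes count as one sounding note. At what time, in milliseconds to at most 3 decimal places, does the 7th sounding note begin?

note 7 onset = 54/7b = 2314.286ms

1. 0.0ms @ 0 + 900.0ms (3)
2. 900.0ms @ 3 + 900.0ms (3)
3. 1800.0ms @ 6 + 128.571ms (3/7)
4. 1928.571ms @ 45/7 + 128.571ms (3/7)
5. 2057.143ms @ 48/7 + 128.571ms (3/7)
6. 2185.714ms @ 51/7 + 128.571ms (3/7)
7. 2314.286ms @ 54/7 + 128.571ms (3/7)
8. 2442.857ms @ 57/7 + 128.571ms (3/7)
9. 2571.429ms @ 60/7 + 128.571ms (3/7)
10. 2700.0ms @ 9 + 900.0ms (3)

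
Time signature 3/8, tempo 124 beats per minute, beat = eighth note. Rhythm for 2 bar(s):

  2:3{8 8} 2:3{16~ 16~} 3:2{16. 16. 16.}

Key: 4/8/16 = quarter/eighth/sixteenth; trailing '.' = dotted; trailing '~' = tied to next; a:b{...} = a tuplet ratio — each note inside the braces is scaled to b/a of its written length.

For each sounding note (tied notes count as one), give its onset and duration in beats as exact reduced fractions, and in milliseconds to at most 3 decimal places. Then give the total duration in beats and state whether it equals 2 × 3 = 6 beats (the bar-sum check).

1) 0.0ms=0b +725.806ms=3/2b
2) 725.806ms=3/2b +725.806ms=3/2b
3) 1451.613ms=3b +967.742ms=2b
4) 2419.355ms=5b +241.935ms=1/2b
5) 2661.29ms=11/2b +241.935ms=1/2b
Σ=6b of 6 (124bpm 3/8) — PASS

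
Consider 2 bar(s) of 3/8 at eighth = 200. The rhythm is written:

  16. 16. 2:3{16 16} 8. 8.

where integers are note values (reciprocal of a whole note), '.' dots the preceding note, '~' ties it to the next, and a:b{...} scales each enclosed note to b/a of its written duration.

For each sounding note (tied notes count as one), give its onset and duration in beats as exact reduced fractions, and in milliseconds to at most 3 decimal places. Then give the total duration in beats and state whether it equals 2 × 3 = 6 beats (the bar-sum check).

1) 0.0ms=0b +225.0ms=3/4b
2) 225.0ms=3/4b +225.0ms=3/4b
3) 450.0ms=3/2b +225.0ms=3/4b
4) 675.0ms=9/4b +225.0ms=3/4b
5) 900.0ms=3b +450.0ms=3/2b
6) 1350.0ms=9/2b +450.0ms=3/2b
Σ=6b of 6 (200bpm 3/8) — PASS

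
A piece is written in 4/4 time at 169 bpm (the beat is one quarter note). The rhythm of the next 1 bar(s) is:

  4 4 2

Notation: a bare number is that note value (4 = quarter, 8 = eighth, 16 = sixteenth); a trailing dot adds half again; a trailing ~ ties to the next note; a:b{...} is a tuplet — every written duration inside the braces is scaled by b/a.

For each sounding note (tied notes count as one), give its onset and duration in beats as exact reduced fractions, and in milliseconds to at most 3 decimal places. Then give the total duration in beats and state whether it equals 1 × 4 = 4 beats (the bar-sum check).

1) 0.0ms=0b +355.03ms=1b
2) 355.03ms=1b +355.03ms=1b
3) 710.059ms=2b +710.059ms=2b
Σ=4b of 4 (169bpm 4/4) — PASS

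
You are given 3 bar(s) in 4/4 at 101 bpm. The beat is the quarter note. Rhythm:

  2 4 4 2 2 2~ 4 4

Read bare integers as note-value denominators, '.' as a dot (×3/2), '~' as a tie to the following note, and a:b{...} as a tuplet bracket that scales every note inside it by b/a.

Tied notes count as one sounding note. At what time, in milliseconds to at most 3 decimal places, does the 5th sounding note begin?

1. 0.0ms @ 0 + 1188.119ms (2)
2. 1188.119ms @ 2 + 594.059ms (1)
3. 1782.178ms @ 3 + 594.059ms (1)
4. 2376.238ms @ 4 + 1188.119ms (2)
5. 3564.356ms @ 6 + 1188.119ms (2)
6. 4752.475ms @ 8 + 1782.178ms (3)
7. 6534.653ms @ 11 + 594.059ms (1)

note 5 onset = 6b = 3564.356ms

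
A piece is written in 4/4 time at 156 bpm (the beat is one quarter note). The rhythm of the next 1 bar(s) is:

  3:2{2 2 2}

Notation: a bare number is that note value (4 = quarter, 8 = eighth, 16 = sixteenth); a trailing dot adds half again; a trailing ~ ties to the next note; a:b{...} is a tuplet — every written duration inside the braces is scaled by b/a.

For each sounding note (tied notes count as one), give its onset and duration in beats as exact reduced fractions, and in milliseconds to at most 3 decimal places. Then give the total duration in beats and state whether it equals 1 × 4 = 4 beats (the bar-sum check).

1) 0.0ms=0b +512.821ms=4/3b
2) 512.821ms=4/3b +512.821ms=4/3b
3) 1025.641ms=8/3b +512.821ms=4/3b
Σ=4b of 4 (156bpm 4/4) — PASS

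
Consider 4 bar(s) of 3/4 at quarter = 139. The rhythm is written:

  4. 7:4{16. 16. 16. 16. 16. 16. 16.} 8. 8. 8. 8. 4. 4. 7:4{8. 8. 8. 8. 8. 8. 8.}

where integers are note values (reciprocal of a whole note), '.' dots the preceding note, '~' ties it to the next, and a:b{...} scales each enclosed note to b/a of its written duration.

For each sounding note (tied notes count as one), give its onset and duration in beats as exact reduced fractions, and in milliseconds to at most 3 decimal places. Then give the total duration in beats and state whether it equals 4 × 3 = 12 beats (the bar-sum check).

1) 0.0ms=0b +647.482ms=3/2b
2) 647.482ms=3/2b +92.497ms=3/14b
3) 739.979ms=12/7b +92.497ms=3/14b
4) 832.477ms=27/14b +92.497ms=3/14b
5) 924.974ms=15/7b +92.497ms=3/14b
6) 1017.472ms=33/14b +92.497ms=3/14b
7) 1109.969ms=18/7b +92.497ms=3/14b
8) 1202.467ms=39/14b +92.497ms=3/14b
9) 1294.964ms=3b +323.741ms=3/4b
10) 1618.705ms=15/4b +323.741ms=3/4b
11) 1942.446ms=9/2b +323.741ms=3/4b
12) 2266.187ms=21/4b +323.741ms=3/4b
13) 2589.928ms=6b +647.482ms=3/2b
14) 3237.41ms=15/2b +647.482ms=3/2b
15) 3884.892ms=9b +184.995ms=3/7b
16) 4069.887ms=66/7b +184.995ms=3/7b
17) 4254.882ms=69/7b +184.995ms=3/7b
18) 4439.877ms=72/7b +184.995ms=3/7b
19) 4624.872ms=75/7b +184.995ms=3/7b
20) 4809.866ms=78/7b +184.995ms=3/7b
21) 4994.861ms=81/7b +184.995ms=3/7b
Σ=12b of 12 (139bpm 3/4) — PASS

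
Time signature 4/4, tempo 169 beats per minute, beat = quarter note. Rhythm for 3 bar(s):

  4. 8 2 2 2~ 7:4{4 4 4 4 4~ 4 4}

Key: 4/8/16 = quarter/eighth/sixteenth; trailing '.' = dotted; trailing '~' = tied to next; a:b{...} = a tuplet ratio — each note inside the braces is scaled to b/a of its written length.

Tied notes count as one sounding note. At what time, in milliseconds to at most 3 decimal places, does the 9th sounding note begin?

1. 0.0ms @ 0 + 532.544ms (3/2)
2. 532.544ms @ 3/2 + 177.515ms (1/2)
3. 710.059ms @ 2 + 710.059ms (2)
4. 1420.118ms @ 4 + 710.059ms (2)
5. 2130.178ms @ 6 + 912.933ms (18/7)
6. 3043.111ms @ 60/7 + 202.874ms (4/7)
7. 3245.985ms @ 64/7 + 202.874ms (4/7)
8. 3448.859ms @ 68/7 + 202.874ms (4/7)
9. 3651.733ms @ 72/7 + 405.748ms (8/7)
10. 4057.481ms @ 80/7 + 202.874ms (4/7)

note 9 onset = 72/7b = 3651.733ms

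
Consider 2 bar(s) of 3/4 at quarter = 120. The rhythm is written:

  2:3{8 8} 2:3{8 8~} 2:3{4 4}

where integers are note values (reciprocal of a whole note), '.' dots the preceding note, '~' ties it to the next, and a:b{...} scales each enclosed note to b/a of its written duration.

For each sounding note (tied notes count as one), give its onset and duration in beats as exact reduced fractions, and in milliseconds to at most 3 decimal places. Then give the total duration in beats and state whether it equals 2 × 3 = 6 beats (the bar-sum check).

1) 0.0ms=0b +375.0ms=3/4b
2) 375.0ms=3/4b +375.0ms=3/4b
3) 750.0ms=3/2b +375.0ms=3/4b
4) 1125.0ms=9/4b +1125.0ms=9/4b
5) 2250.0ms=9/2b +750.0ms=3/2b
Σ=6b of 6 (120bpm 3/4) — PASS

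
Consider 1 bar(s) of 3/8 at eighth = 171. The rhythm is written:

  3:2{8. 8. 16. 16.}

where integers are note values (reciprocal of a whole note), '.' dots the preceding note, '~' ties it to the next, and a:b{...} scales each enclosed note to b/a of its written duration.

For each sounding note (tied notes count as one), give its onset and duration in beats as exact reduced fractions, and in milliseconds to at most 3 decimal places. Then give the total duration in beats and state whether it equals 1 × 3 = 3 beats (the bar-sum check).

1) 0.0ms=0b +350.877ms=1b
2) 350.877ms=1b +350.877ms=1b
3) 701.754ms=2b +175.439ms=1/2b
4) 877.193ms=5/2b +175.439ms=1/2b
Σ=3b of 3 (171bpm 3/8) — PASS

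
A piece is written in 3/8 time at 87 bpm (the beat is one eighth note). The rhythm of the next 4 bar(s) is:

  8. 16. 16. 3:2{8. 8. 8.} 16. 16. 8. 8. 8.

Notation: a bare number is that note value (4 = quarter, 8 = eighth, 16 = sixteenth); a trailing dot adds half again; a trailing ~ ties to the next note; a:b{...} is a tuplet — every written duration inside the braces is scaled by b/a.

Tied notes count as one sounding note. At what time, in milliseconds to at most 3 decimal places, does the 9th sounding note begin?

note 9 onset = 15/2b = 5172.414ms

1. 0.0ms @ 0 + 1034.483ms (3/2)
2. 1034.483ms @ 3/2 + 517.241ms (3/4)
3. 1551.724ms @ 9/4 + 517.241ms (3/4)
4. 2068.966ms @ 3 + 689.655ms (1)
5. 2758.621ms @ 4 + 689.655ms (1)
6. 3448.276ms @ 5 + 689.655ms (1)
7. 4137.931ms @ 6 + 517.241ms (3/4)
8. 4655.172ms @ 27/4 + 517.241ms (3/4)
9. 5172.414ms @ 15/2 + 1034.483ms (3/2)
10. 6206.897ms @ 9 + 1034.483ms (3/2)
11. 7241.379ms @ 21/2 + 1034.483ms (3/2)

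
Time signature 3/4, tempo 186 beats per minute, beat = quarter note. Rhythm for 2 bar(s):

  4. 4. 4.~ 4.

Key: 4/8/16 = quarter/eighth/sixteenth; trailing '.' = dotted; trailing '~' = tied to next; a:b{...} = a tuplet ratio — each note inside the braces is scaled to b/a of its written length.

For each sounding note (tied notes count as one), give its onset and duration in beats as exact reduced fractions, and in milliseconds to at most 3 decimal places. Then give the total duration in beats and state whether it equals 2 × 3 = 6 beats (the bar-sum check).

1) 0.0ms=0b +483.871ms=3/2b
2) 483.871ms=3/2b +483.871ms=3/2b
3) 967.742ms=3b +967.742ms=3b
Σ=6b of 6 (186bpm 3/4) — PASS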